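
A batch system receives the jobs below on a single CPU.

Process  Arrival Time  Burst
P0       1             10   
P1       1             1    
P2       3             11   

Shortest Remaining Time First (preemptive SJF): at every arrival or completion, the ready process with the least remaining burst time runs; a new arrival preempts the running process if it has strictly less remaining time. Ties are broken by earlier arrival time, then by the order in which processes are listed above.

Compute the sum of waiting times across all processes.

10

Gantt: | idle 0-1 | P1 1-2 | P0 2-12 | P2 12-23 |
Completion: P0=12  P1=2  P2=23
Waiting = turnaround − burst: P0=1, P1=0, P2=9
Total waiting = 1 + 0 + 9 = 10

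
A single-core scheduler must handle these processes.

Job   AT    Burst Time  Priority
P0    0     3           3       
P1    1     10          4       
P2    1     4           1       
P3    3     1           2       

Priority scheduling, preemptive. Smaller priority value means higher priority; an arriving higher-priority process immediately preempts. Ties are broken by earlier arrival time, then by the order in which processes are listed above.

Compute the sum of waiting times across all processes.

14

Schedule: | P0 0-1 | P2 1-5 | P3 5-6 | P0 6-8 | P1 8-18 |
Completion: P0=8  P1=18  P2=5  P3=6
Turnaround (C−A): P0=8  P1=17  P2=4  P3=3
Waiting = turnaround − burst: P0=5, P1=7, P2=0, P3=2
Total waiting = 5 + 7 + 0 + 2 = 14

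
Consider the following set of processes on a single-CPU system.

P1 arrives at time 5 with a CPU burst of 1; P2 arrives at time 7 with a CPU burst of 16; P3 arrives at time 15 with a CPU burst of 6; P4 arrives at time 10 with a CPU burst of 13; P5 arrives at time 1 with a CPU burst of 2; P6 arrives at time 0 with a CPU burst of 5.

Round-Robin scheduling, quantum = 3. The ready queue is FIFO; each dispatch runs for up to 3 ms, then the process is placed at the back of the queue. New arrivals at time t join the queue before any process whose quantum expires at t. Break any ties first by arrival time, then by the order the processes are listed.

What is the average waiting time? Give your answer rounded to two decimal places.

Gantt: | P6 0-3 | P5 3-5 | P6 5-7 | P1 7-8 | P2 8-11 | P4 11-14 | P2 14-17 | P4 17-20 | P3 20-23 | P2 23-26 | P4 26-29 | P3 29-32 | P2 32-35 | P4 35-38 | P2 38-41 | P4 41-42 | P2 42-43 |
Completion: P1=8  P2=43  P3=32  P4=42  P5=5  P6=7
Turnaround (C−A): P1=3  P2=36  P3=17  P4=32  P5=4  P6=7
Waiting times: P1=2, P2=20, P3=11, P4=19, P5=2, P6=2
Average waiting = (2+20+11+19+2+2) / 6 = 56/6 = 9.33

9.33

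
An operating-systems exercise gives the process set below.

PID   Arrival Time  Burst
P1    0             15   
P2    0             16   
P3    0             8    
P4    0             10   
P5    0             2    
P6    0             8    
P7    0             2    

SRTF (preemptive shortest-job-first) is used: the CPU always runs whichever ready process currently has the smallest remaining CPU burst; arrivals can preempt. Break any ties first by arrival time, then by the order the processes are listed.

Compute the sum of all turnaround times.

174

Timeline: | P5 0-2 | P7 2-4 | P3 4-12 | P6 12-20 | P4 20-30 | P1 30-45 | P2 45-61 |
Completion: P1=45  P2=61  P3=12  P4=30  P5=2  P6=20  P7=4
Turnaround (C−A): P1=45  P2=61  P3=12  P4=30  P5=2  P6=20  P7=4
Turnaround = completion − arrival: P1=45, P2=61, P3=12, P4=30, P5=2, P6=20, P7=4
Total turnaround = 45 + 61 + 12 + 30 + 2 + 20 + 4 = 174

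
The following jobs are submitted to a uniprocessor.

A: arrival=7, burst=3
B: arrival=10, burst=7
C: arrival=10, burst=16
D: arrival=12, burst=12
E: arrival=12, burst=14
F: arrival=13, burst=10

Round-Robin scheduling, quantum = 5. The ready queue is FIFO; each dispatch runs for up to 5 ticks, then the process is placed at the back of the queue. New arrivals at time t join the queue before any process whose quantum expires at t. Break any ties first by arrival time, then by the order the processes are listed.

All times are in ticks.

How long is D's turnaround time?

52

Timeline: | idle 0-7 | A 7-10 | B 10-15 | C 15-20 | D 20-25 | E 25-30 | F 30-35 | B 35-37 | C 37-42 | D 42-47 | E 47-52 | F 52-57 | C 57-62 | D 62-64 | E 64-68 | C 68-69 |
Completion: A=10  B=37  C=69  D=64  E=68  F=57
Turnaround (C−A): A=3  B=27  C=59  D=52  E=56  F=44
Turnaround(D) = completion − arrival = 64 − 12 = 52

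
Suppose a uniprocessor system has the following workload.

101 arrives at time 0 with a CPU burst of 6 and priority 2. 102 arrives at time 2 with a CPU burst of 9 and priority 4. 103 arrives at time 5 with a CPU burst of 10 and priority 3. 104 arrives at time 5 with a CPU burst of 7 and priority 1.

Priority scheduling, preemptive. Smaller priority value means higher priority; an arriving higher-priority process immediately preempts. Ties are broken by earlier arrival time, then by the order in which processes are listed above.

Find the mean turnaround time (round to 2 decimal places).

Schedule: | 101 0-5 | 104 5-12 | 101 12-13 | 103 13-23 | 102 23-32 |
Completion: 101=13  102=32  103=23  104=12
Turnaround (C−A): 101=13  102=30  103=18  104=7
Turnaround times: 101=13, 102=30, 103=18, 104=7
Average turnaround = (13+30+18+7) / 4 = 68/4 = 17.00

17.00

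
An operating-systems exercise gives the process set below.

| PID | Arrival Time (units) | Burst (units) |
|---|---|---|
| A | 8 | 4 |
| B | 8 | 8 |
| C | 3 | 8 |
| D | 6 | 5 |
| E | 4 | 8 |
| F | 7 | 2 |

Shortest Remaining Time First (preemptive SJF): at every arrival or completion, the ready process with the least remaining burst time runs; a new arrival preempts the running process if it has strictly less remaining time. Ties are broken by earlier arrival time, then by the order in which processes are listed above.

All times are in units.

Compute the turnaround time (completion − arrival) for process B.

30

Schedule: | idle 0-3 | C 3-7 | F 7-9 | C 9-13 | A 13-17 | D 17-22 | E 22-30 | B 30-38 |
Completion: A=17  B=38  C=13  D=22  E=30  F=9
Turnaround(B) = completion − arrival = 38 − 8 = 30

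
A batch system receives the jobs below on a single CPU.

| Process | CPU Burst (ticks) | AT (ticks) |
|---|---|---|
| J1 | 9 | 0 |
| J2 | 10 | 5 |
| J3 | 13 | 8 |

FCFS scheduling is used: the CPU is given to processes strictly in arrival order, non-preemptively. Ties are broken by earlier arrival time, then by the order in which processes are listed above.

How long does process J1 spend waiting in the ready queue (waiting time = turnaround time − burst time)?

Gantt: | J1 0-9 | J2 9-19 | J3 19-32 |
Completion: J1=9  J2=19  J3=32
Turnaround (C−A): J1=9  J2=14  J3=24
Waiting(J1) = turnaround − burst = 9 − 9 = 0

0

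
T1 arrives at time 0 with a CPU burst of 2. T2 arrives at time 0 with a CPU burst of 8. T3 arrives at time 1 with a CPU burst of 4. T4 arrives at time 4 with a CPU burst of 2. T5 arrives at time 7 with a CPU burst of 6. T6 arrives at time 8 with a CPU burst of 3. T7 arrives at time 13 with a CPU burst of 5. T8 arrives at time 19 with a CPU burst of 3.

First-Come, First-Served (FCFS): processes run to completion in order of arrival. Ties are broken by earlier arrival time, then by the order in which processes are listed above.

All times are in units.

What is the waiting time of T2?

2

Schedule: | T1 0-2 | T2 2-10 | T3 10-14 | T4 14-16 | T5 16-22 | T6 22-25 | T7 25-30 | T8 30-33 |
Completion: T1=2  T2=10  T3=14  T4=16  T5=22  T6=25  T7=30  T8=33
Turnaround (C−A): T1=2  T2=10  T3=13  T4=12  T5=15  T6=17  T7=17  T8=14
Waiting(T2) = turnaround − burst = 10 − 8 = 2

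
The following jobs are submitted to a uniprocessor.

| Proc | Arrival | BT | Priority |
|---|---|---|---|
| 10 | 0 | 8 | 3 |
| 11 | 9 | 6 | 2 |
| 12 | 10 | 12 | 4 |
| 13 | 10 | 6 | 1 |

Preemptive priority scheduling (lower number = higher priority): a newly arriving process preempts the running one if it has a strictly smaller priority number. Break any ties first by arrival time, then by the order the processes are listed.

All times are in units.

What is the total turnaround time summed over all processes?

49

Timeline: | 10 0-8 | idle 8-9 | 11 9-10 | 13 10-16 | 11 16-21 | 12 21-33 |
Completion: 10=8  11=21  12=33  13=16
Turnaround = completion − arrival: 10=8, 11=12, 12=23, 13=6
Total turnaround = 8 + 12 + 23 + 6 = 49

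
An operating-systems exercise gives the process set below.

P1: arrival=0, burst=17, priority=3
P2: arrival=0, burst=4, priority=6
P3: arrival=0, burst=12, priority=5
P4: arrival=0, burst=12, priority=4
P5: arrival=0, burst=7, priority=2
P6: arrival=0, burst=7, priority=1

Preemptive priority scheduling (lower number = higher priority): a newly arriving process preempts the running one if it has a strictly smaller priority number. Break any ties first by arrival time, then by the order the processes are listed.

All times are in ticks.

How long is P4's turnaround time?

43

Timeline: | P6 0-7 | P5 7-14 | P1 14-31 | P4 31-43 | P3 43-55 | P2 55-59 |
Completion: P1=31  P2=59  P3=55  P4=43  P5=14  P6=7
Turnaround(P4) = completion − arrival = 43 − 0 = 43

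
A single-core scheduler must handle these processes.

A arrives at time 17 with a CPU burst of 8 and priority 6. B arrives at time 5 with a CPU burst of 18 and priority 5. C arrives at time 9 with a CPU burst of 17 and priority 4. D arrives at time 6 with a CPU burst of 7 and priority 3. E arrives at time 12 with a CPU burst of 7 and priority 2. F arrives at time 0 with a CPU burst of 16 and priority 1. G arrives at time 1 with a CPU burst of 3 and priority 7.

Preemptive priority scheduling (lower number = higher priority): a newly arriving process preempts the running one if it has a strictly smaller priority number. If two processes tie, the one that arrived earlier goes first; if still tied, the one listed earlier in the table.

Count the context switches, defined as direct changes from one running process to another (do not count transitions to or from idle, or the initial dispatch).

Gantt: | F 0-16 | E 16-23 | D 23-30 | C 30-47 | B 47-65 | A 65-73 | G 73-76 |
Completion: A=73  B=65  C=47  D=30  E=23  F=16  G=76
Turnaround (C−A): A=56  B=60  C=38  D=24  E=11  F=16  G=75

6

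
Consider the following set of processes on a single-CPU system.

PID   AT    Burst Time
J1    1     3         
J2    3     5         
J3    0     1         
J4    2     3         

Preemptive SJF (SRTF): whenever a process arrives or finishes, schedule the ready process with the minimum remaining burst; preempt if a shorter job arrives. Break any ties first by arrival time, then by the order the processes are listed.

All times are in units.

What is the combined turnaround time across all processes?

18

Timeline: | J3 0-1 | J1 1-4 | J4 4-7 | J2 7-12 |
Completion: J1=4  J2=12  J3=1  J4=7
Turnaround = completion − arrival: J1=3, J2=9, J3=1, J4=5
Total turnaround = 3 + 9 + 1 + 5 = 18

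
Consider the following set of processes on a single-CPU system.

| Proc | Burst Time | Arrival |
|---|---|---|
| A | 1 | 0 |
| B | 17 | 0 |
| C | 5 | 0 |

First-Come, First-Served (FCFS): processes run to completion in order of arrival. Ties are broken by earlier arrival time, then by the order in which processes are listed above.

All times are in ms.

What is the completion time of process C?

Gantt: | A 0-1 | B 1-18 | C 18-23 |
Completion: A=1  B=18  C=23

23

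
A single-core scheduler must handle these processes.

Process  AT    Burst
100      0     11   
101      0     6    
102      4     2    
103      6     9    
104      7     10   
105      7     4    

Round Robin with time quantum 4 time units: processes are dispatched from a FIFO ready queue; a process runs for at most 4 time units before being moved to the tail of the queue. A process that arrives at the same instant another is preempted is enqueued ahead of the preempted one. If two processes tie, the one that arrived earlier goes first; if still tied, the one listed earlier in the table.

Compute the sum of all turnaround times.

153

Timeline: | 100 0-4 | 101 4-8 | 102 8-10 | 100 10-14 | 103 14-18 | 104 18-22 | 105 22-26 | 101 26-28 | 100 28-31 | 103 31-35 | 104 35-39 | 103 39-40 | 104 40-42 |
Completion: 100=31  101=28  102=10  103=40  104=42  105=26
Turnaround (C−A): 100=31  101=28  102=6  103=34  104=35  105=19
Turnaround = completion − arrival: 100=31, 101=28, 102=6, 103=34, 104=35, 105=19
Total turnaround = 31 + 28 + 6 + 34 + 35 + 19 = 153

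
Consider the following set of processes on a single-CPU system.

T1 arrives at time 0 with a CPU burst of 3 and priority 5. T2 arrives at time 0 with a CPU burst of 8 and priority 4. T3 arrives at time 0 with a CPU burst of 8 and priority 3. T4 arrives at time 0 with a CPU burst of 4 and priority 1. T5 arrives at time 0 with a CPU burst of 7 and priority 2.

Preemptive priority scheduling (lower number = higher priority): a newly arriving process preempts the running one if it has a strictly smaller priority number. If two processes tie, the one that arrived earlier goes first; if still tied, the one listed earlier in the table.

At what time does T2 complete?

Timeline: | T4 0-4 | T5 4-11 | T3 11-19 | T2 19-27 | T1 27-30 |
Completion: T1=30  T2=27  T3=19  T4=4  T5=11
Turnaround (C−A): T1=30  T2=27  T3=19  T4=4  T5=11

27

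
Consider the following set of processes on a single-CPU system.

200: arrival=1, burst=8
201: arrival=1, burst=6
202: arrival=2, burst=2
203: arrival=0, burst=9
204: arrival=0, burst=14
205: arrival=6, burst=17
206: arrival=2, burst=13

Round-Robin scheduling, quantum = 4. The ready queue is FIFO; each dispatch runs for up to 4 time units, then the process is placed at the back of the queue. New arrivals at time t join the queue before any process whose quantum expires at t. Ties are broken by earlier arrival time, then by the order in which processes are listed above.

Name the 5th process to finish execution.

Timeline: | 203 0-4 | 204 4-8 | 200 8-12 | 201 12-16 | 202 16-18 | 206 18-22 | 203 22-26 | 205 26-30 | 204 30-34 | 200 34-38 | 201 38-40 | 206 40-44 | 203 44-45 | 205 45-49 | 204 49-53 | 206 53-57 | 205 57-61 | 204 61-63 | 206 63-64 | 205 64-69 |
Completion: 200=38  201=40  202=18  203=45  204=63  205=69  206=64
Turnaround (C−A): 200=37  201=39  202=16  203=45  204=63  205=63  206=62
Finish order: 202 → 200 → 201 → 203 → 204 → 206 → 205

204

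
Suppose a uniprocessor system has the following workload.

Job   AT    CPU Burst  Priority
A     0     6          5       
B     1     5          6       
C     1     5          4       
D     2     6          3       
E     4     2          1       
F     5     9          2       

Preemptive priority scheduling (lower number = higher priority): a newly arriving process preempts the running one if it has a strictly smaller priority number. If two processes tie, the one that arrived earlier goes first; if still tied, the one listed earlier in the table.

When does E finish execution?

6

Timeline: | A 0-1 | C 1-2 | D 2-4 | E 4-6 | F 6-15 | D 15-19 | C 19-23 | A 23-28 | B 28-33 |
Completion: A=28  B=33  C=23  D=19  E=6  F=15
Turnaround (C−A): A=28  B=32  C=22  D=17  E=2  F=10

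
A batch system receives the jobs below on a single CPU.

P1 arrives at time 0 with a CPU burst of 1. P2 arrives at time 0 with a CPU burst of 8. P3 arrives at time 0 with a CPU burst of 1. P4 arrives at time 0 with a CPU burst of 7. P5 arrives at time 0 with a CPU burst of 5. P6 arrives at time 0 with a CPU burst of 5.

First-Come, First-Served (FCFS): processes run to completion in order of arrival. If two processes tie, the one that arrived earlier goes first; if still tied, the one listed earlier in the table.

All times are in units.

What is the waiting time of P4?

Timeline: | P1 0-1 | P2 1-9 | P3 9-10 | P4 10-17 | P5 17-22 | P6 22-27 |
Completion: P1=1  P2=9  P3=10  P4=17  P5=22  P6=27
Turnaround (C−A): P1=1  P2=9  P3=10  P4=17  P5=22  P6=27
Waiting(P4) = turnaround − burst = 17 − 7 = 10

10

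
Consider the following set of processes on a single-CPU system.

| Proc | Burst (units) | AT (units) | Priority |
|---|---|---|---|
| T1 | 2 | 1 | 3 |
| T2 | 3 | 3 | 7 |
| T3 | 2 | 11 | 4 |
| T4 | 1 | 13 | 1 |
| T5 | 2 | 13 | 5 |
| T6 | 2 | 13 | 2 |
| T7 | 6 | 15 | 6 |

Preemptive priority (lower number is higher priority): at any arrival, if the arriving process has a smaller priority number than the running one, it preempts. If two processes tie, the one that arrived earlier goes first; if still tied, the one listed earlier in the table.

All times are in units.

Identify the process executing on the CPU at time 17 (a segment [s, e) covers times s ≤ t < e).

T5

Gantt: | idle 0-1 | T1 1-3 | T2 3-6 | idle 6-11 | T3 11-13 | T4 13-14 | T6 14-16 | T5 16-18 | T7 18-24 |
Completion: T1=3  T2=6  T3=13  T4=14  T5=18  T6=16  T7=24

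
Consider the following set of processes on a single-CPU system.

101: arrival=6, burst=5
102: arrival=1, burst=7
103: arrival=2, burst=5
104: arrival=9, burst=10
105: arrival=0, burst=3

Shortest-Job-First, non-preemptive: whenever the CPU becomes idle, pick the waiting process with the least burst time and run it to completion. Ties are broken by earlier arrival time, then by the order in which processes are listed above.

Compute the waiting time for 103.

Schedule: | 105 0-3 | 103 3-8 | 101 8-13 | 102 13-20 | 104 20-30 |
Completion: 101=13  102=20  103=8  104=30  105=3
Turnaround (C−A): 101=7  102=19  103=6  104=21  105=3
Waiting(103) = turnaround − burst = 6 − 5 = 1

1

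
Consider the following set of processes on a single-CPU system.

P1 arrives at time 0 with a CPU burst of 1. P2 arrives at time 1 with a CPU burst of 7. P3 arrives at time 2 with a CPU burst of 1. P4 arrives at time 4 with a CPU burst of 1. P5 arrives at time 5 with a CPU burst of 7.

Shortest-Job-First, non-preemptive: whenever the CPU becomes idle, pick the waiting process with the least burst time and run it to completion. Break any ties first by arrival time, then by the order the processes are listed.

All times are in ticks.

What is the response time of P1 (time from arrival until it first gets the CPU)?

Gantt: | P1 0-1 | P2 1-8 | P3 8-9 | P4 9-10 | P5 10-17 |
Completion: P1=1  P2=8  P3=9  P4=10  P5=17
Turnaround (C−A): P1=1  P2=7  P3=7  P4=6  P5=12
Response(P1) = first start − arrival = 0 − 0 = 0

0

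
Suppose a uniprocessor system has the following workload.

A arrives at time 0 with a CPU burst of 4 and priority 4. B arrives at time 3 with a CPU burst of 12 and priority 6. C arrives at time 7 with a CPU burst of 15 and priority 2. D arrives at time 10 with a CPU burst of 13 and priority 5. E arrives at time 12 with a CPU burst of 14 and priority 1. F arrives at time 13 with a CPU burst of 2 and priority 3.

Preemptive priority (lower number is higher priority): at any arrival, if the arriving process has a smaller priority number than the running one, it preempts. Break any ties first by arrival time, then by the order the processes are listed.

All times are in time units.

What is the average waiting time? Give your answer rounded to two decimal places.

18.33

Schedule: | A 0-4 | B 4-7 | C 7-12 | E 12-26 | C 26-36 | F 36-38 | D 38-51 | B 51-60 |
Completion: A=4  B=60  C=36  D=51  E=26  F=38
Turnaround (C−A): A=4  B=57  C=29  D=41  E=14  F=25
Waiting times: A=0, B=45, C=14, D=28, E=0, F=23
Average waiting = (0+45+14+28+0+23) / 6 = 110/6 = 18.33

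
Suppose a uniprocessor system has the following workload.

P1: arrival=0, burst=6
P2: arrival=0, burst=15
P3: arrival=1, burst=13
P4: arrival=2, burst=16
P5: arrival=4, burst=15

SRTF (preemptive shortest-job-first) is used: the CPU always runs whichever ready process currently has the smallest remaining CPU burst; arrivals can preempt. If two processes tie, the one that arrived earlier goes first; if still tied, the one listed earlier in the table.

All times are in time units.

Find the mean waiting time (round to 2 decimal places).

Schedule: | P1 0-6 | P3 6-19 | P2 19-34 | P5 34-49 | P4 49-65 |
Completion: P1=6  P2=34  P3=19  P4=65  P5=49
Turnaround (C−A): P1=6  P2=34  P3=18  P4=63  P5=45
Waiting times: P1=0, P2=19, P3=5, P4=47, P5=30
Average waiting = (0+19+5+47+30) / 5 = 101/5 = 20.20

20.20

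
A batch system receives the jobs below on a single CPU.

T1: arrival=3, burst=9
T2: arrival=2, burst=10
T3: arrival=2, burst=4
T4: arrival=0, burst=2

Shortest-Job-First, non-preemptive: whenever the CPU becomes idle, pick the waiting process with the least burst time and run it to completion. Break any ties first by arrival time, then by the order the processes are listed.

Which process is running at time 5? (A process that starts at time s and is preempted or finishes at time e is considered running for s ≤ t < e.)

Gantt: | T4 0-2 | T3 2-6 | T1 6-15 | T2 15-25 |
Completion: T1=15  T2=25  T3=6  T4=2
Turnaround (C−A): T1=12  T2=23  T3=4  T4=2

T3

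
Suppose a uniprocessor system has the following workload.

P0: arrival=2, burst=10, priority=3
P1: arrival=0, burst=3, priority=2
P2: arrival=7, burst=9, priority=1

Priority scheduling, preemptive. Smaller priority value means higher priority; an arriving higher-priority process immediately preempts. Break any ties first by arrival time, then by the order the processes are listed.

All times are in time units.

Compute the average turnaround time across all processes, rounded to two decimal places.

10.67

Gantt: | P1 0-3 | P0 3-7 | P2 7-16 | P0 16-22 |
Completion: P0=22  P1=3  P2=16
Turnaround times: P0=20, P1=3, P2=9
Average turnaround = (20+3+9) / 3 = 32/3 = 10.67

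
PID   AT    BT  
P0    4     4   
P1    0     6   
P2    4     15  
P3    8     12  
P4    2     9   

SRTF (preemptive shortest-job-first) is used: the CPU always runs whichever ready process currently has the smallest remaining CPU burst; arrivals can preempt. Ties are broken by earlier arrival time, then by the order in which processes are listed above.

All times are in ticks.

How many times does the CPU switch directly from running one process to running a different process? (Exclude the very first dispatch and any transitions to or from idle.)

Schedule: | P1 0-6 | P0 6-10 | P4 10-19 | P3 19-31 | P2 31-46 |
Completion: P0=10  P1=6  P2=46  P3=31  P4=19
Turnaround (C−A): P0=6  P1=6  P2=42  P3=23  P4=17

4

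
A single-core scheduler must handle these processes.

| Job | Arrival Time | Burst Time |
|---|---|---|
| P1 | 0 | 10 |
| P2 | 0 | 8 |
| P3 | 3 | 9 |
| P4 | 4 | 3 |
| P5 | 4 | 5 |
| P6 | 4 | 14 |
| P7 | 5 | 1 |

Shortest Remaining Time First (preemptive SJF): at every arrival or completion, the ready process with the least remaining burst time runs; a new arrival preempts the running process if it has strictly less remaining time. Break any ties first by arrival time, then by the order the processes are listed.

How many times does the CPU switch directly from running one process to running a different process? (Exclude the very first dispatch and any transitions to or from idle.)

Gantt: | P2 0-4 | P4 4-5 | P7 5-6 | P4 6-8 | P2 8-12 | P5 12-17 | P3 17-26 | P1 26-36 | P6 36-50 |
Completion: P1=36  P2=12  P3=26  P4=8  P5=17  P6=50  P7=6

8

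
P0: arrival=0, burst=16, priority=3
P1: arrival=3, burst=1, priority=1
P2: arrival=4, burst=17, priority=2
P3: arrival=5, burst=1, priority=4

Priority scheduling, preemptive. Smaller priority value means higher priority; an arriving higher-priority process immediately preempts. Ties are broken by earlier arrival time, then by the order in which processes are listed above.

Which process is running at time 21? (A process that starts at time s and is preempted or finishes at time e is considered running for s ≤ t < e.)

P0

Timeline: | P0 0-3 | P1 3-4 | P2 4-21 | P0 21-34 | P3 34-35 |
Completion: P0=34  P1=4  P2=21  P3=35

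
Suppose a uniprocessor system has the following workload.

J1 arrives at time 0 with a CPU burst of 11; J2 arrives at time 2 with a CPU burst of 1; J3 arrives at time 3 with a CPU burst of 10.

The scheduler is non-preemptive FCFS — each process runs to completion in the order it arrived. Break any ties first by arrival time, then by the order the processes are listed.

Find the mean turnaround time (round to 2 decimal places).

13.33

Schedule: | J1 0-11 | J2 11-12 | J3 12-22 |
Completion: J1=11  J2=12  J3=22
Turnaround times: J1=11, J2=10, J3=19
Average turnaround = (11+10+19) / 3 = 40/3 = 13.33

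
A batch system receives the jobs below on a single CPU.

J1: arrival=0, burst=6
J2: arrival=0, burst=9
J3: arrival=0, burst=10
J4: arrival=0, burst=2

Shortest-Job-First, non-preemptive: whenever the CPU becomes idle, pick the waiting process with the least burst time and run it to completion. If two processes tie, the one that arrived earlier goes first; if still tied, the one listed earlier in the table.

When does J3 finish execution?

Gantt: | J4 0-2 | J1 2-8 | J2 8-17 | J3 17-27 |
Completion: J1=8  J2=17  J3=27  J4=2
Turnaround (C−A): J1=8  J2=17  J3=27  J4=2

27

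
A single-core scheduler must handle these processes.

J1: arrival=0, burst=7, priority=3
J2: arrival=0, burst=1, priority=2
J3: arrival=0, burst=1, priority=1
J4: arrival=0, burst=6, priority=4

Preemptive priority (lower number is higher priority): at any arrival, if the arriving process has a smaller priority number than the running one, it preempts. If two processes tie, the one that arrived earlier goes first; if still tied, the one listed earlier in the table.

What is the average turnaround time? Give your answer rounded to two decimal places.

Timeline: | J3 0-1 | J2 1-2 | J1 2-9 | J4 9-15 |
Completion: J1=9  J2=2  J3=1  J4=15
Turnaround times: J1=9, J2=2, J3=1, J4=15
Average turnaround = (9+2+1+15) / 4 = 27/4 = 6.75

6.75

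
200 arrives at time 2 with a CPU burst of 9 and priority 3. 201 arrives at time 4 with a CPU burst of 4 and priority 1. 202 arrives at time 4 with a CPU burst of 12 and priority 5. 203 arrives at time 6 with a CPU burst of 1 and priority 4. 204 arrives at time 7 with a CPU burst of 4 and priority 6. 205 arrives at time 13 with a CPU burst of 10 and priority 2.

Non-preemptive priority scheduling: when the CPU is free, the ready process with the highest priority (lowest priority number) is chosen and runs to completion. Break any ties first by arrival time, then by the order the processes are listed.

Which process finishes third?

205

Schedule: | idle 0-2 | 200 2-11 | 201 11-15 | 205 15-25 | 203 25-26 | 202 26-38 | 204 38-42 |
Completion: 200=11  201=15  202=38  203=26  204=42  205=25
Turnaround (C−A): 200=9  201=11  202=34  203=20  204=35  205=12
Finish order: 200 → 201 → 205 → 203 → 202 → 204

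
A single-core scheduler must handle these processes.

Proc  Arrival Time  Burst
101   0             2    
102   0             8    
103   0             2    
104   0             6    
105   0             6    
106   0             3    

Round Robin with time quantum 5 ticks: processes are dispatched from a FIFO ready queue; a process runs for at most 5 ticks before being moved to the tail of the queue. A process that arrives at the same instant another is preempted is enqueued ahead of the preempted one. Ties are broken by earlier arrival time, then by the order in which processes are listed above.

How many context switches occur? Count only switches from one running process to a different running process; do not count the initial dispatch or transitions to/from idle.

Timeline: | 101 0-2 | 102 2-7 | 103 7-9 | 104 9-14 | 105 14-19 | 106 19-22 | 102 22-25 | 104 25-26 | 105 26-27 |
Completion: 101=2  102=25  103=9  104=26  105=27  106=22
Turnaround (C−A): 101=2  102=25  103=9  104=26  105=27  106=22

8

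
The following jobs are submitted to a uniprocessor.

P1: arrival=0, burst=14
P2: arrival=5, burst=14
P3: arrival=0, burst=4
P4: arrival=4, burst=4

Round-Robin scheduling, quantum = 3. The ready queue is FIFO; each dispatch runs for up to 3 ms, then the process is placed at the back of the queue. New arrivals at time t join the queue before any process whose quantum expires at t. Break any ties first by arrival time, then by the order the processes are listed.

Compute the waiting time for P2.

Timeline: | P1 0-3 | P3 3-6 | P1 6-9 | P4 9-12 | P2 12-15 | P3 15-16 | P1 16-19 | P4 19-20 | P2 20-23 | P1 23-26 | P2 26-29 | P1 29-31 | P2 31-36 |
Completion: P1=31  P2=36  P3=16  P4=20
Turnaround (C−A): P1=31  P2=31  P3=16  P4=16
Waiting(P2) = turnaround − burst = 31 − 14 = 17

17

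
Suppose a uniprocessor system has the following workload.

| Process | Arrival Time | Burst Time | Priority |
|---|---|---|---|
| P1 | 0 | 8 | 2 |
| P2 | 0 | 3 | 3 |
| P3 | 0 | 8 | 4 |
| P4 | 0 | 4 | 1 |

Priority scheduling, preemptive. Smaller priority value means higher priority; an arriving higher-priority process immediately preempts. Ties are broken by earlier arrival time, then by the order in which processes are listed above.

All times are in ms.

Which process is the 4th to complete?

Gantt: | P4 0-4 | P1 4-12 | P2 12-15 | P3 15-23 |
Completion: P1=12  P2=15  P3=23  P4=4
Turnaround (C−A): P1=12  P2=15  P3=23  P4=4
Finish order: P4 → P1 → P2 → P3

P3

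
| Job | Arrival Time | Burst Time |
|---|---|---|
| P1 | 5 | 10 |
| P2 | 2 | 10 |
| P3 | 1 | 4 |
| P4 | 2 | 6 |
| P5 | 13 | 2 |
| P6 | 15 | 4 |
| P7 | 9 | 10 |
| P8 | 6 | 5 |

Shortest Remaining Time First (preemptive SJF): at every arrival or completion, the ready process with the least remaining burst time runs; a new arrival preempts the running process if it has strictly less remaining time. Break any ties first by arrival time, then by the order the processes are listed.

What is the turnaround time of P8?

Timeline: | idle 0-1 | P3 1-5 | P4 5-11 | P8 11-13 | P5 13-15 | P8 15-18 | P6 18-22 | P2 22-32 | P1 32-42 | P7 42-52 |
Completion: P1=42  P2=32  P3=5  P4=11  P5=15  P6=22  P7=52  P8=18
Turnaround(P8) = completion − arrival = 18 − 6 = 12

12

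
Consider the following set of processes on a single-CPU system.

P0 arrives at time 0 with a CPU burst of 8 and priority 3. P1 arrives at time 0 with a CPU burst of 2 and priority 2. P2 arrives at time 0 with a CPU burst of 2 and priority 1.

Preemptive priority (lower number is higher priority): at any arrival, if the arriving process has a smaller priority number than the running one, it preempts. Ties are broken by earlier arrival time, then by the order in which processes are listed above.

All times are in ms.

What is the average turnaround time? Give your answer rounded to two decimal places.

6.00

Timeline: | P2 0-2 | P1 2-4 | P0 4-12 |
Completion: P0=12  P1=4  P2=2
Turnaround (C−A): P0=12  P1=4  P2=2
Turnaround times: P0=12, P1=4, P2=2
Average turnaround = (12+4+2) / 3 = 18/3 = 6.00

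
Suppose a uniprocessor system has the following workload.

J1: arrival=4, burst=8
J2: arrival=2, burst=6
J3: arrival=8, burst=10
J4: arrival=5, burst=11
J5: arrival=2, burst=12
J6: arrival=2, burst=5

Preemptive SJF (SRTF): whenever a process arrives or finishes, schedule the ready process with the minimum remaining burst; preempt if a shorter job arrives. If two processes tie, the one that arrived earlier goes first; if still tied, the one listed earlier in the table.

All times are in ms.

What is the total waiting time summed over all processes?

Gantt: | idle 0-2 | J6 2-7 | J2 7-13 | J1 13-21 | J3 21-31 | J4 31-42 | J5 42-54 |
Completion: J1=21  J2=13  J3=31  J4=42  J5=54  J6=7
Turnaround (C−A): J1=17  J2=11  J3=23  J4=37  J5=52  J6=5
Waiting = turnaround − burst: J1=9, J2=5, J3=13, J4=26, J5=40, J6=0
Total waiting = 9 + 5 + 13 + 26 + 40 + 0 = 93

93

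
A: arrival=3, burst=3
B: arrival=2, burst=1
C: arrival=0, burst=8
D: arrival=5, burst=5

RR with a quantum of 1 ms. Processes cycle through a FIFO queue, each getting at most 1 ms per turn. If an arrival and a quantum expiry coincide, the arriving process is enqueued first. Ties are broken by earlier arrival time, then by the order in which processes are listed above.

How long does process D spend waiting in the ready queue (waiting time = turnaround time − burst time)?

7

Timeline: | C 0-2 | B 2-3 | C 3-4 | A 4-5 | C 5-6 | D 6-7 | A 7-8 | C 8-9 | D 9-10 | A 10-11 | C 11-12 | D 12-13 | C 13-14 | D 14-15 | C 15-16 | D 16-17 |
Completion: A=11  B=3  C=16  D=17
Turnaround (C−A): A=8  B=1  C=16  D=12
Waiting(D) = turnaround − burst = 12 − 5 = 7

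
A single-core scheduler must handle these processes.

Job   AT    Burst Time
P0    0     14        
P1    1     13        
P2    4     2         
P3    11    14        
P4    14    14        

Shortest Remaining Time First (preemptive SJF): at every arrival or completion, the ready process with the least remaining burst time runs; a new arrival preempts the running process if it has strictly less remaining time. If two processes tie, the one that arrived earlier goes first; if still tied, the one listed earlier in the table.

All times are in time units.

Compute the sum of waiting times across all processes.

Timeline: | P0 0-4 | P2 4-6 | P0 6-16 | P1 16-29 | P3 29-43 | P4 43-57 |
Completion: P0=16  P1=29  P2=6  P3=43  P4=57
Turnaround (C−A): P0=16  P1=28  P2=2  P3=32  P4=43
Waiting = turnaround − burst: P0=2, P1=15, P2=0, P3=18, P4=29
Total waiting = 2 + 15 + 0 + 18 + 29 = 64

64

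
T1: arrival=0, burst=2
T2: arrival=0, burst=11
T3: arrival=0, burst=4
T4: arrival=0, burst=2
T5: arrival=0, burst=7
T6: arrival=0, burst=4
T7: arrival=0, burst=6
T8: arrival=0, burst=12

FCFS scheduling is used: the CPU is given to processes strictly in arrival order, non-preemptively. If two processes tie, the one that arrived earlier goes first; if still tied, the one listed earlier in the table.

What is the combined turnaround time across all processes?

191

Gantt: | T1 0-2 | T2 2-13 | T3 13-17 | T4 17-19 | T5 19-26 | T6 26-30 | T7 30-36 | T8 36-48 |
Completion: T1=2  T2=13  T3=17  T4=19  T5=26  T6=30  T7=36  T8=48
Turnaround = completion − arrival: T1=2, T2=13, T3=17, T4=19, T5=26, T6=30, T7=36, T8=48
Total turnaround = 2 + 13 + 17 + 19 + 26 + 30 + 36 + 48 = 191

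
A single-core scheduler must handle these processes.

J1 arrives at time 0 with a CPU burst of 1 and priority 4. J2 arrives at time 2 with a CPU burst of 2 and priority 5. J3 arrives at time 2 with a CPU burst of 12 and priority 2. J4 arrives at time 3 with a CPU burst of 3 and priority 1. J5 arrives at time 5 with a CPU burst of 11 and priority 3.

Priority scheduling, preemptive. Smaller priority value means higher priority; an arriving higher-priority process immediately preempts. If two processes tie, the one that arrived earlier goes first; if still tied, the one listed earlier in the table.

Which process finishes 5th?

J2

Gantt: | J1 0-1 | idle 1-2 | J3 2-3 | J4 3-6 | J3 6-17 | J5 17-28 | J2 28-30 |
Completion: J1=1  J2=30  J3=17  J4=6  J5=28
Turnaround (C−A): J1=1  J2=28  J3=15  J4=3  J5=23
Finish order: J1 → J4 → J3 → J5 → J2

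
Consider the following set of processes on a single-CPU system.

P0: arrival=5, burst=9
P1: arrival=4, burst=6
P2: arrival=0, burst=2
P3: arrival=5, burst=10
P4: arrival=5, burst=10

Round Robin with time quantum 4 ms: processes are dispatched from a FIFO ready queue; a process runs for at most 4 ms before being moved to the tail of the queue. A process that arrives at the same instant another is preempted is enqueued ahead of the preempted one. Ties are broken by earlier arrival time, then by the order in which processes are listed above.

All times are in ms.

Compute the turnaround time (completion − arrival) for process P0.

Gantt: | P2 0-2 | idle 2-4 | P1 4-8 | P0 8-12 | P3 12-16 | P4 16-20 | P1 20-22 | P0 22-26 | P3 26-30 | P4 30-34 | P0 34-35 | P3 35-37 | P4 37-39 |
Completion: P0=35  P1=22  P2=2  P3=37  P4=39
Turnaround (C−A): P0=30  P1=18  P2=2  P3=32  P4=34
Turnaround(P0) = completion − arrival = 35 − 5 = 30

30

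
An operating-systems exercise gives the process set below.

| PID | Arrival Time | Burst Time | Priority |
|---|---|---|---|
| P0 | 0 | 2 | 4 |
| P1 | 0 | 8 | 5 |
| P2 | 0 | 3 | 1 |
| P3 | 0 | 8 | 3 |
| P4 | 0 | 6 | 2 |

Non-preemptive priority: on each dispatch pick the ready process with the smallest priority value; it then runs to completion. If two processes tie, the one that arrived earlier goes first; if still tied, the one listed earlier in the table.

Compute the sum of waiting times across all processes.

48

Timeline: | P2 0-3 | P4 3-9 | P3 9-17 | P0 17-19 | P1 19-27 |
Completion: P0=19  P1=27  P2=3  P3=17  P4=9
Turnaround (C−A): P0=19  P1=27  P2=3  P3=17  P4=9
Waiting = turnaround − burst: P0=17, P1=19, P2=0, P3=9, P4=3
Total waiting = 17 + 19 + 0 + 9 + 3 = 48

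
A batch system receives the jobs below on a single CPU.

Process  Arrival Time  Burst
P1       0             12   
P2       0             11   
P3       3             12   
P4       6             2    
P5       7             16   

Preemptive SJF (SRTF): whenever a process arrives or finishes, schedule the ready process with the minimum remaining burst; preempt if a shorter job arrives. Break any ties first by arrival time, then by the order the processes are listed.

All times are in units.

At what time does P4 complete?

Gantt: | P2 0-6 | P4 6-8 | P2 8-13 | P1 13-25 | P3 25-37 | P5 37-53 |
Completion: P1=25  P2=13  P3=37  P4=8  P5=53
Turnaround (C−A): P1=25  P2=13  P3=34  P4=2  P5=46

8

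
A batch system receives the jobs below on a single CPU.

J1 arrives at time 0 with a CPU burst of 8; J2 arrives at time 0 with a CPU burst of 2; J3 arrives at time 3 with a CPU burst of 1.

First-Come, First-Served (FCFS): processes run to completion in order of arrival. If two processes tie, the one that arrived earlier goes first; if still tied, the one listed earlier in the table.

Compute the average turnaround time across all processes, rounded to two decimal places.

Schedule: | J1 0-8 | J2 8-10 | J3 10-11 |
Completion: J1=8  J2=10  J3=11
Turnaround times: J1=8, J2=10, J3=8
Average turnaround = (8+10+8) / 3 = 26/3 = 8.67

8.67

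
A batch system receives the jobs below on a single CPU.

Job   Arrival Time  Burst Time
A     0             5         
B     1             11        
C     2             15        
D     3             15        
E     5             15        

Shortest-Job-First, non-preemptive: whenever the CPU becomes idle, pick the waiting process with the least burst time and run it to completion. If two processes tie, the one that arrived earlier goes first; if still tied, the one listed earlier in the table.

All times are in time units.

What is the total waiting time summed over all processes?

Timeline: | A 0-5 | B 5-16 | C 16-31 | D 31-46 | E 46-61 |
Completion: A=5  B=16  C=31  D=46  E=61
Turnaround (C−A): A=5  B=15  C=29  D=43  E=56
Waiting = turnaround − burst: A=0, B=4, C=14, D=28, E=41
Total waiting = 0 + 4 + 14 + 28 + 41 = 87

87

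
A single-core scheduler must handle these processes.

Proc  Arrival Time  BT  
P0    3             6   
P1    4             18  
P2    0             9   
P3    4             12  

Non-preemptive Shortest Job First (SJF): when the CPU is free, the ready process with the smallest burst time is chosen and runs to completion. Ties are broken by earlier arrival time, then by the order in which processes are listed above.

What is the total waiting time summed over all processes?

Timeline: | P2 0-9 | P0 9-15 | P3 15-27 | P1 27-45 |
Completion: P0=15  P1=45  P2=9  P3=27
Waiting = turnaround − burst: P0=6, P1=23, P2=0, P3=11
Total waiting = 6 + 23 + 0 + 11 = 40

40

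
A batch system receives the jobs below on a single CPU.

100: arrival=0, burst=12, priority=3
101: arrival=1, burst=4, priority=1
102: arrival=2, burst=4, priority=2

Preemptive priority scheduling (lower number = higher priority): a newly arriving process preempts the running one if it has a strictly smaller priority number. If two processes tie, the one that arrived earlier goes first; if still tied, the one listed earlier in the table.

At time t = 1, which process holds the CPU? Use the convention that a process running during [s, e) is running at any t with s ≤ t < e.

Gantt: | 100 0-1 | 101 1-5 | 102 5-9 | 100 9-20 |
Completion: 100=20  101=5  102=9
Turnaround (C−A): 100=20  101=4  102=7

101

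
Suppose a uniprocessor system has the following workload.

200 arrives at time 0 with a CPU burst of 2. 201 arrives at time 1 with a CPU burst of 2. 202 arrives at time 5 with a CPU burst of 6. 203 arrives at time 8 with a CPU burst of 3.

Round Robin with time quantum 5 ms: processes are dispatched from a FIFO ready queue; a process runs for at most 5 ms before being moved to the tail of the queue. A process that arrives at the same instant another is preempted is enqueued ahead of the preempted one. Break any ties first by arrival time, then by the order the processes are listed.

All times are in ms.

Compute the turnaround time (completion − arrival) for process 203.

Schedule: | 200 0-2 | 201 2-4 | idle 4-5 | 202 5-10 | 203 10-13 | 202 13-14 |
Completion: 200=2  201=4  202=14  203=13
Turnaround (C−A): 200=2  201=3  202=9  203=5
Turnaround(203) = completion − arrival = 13 − 8 = 5

5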